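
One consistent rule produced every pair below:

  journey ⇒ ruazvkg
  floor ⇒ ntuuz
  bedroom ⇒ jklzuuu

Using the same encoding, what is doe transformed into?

Vowels shift forward by 6 and consonants shift forward by 8.
On doe: d(cons)+8=l, o(vowel)+6=u, e(vowel)+6=k.

luk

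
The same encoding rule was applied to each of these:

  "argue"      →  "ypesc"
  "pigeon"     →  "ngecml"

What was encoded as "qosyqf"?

Compare letters: a→y is +24, r→p is +24, g→e is +24 — a constant shift. This is a Caesar cipher with shift 24.
Decoding qosyqf: q−24=s, o−24=q, s−24=u, y−24=a, q−24=s, f−24=h.

squash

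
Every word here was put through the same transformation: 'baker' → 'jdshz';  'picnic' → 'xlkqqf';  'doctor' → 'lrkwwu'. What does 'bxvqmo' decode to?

tunnel

Shifts by position in baker: pos 0: b→j (+8), pos 1: a→d (+3), pos 2: k→s (+8), pos 3: e→h (+3) — repeating every 2. A repeating key of period 2 is used — shifts +8, +3 over and over.
Reversing it on bxvqmo: b−8=t, x−3=u, v−8=n, q−3=n, m−8=e, o−3=l.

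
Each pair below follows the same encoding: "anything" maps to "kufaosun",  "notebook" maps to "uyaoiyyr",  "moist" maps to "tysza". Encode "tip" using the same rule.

The shift depends on letter class: consonant n→u is +7, but vowel a→k is +10. Two shifts are in play — +10 for a/e/i/o/u, +7 for every other letter.
On tip: t(cons)+7=a, i(vowel)+10=s, p(cons)+7=w.

asw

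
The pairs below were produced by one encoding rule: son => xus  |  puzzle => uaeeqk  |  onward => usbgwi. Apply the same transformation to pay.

ugd

The shift depends on letter class: consonant s→x is +5, but vowel o→u is +6. Two shifts are in play — +6 for a/e/i/o/u, +5 for every other letter.
For pay: p(cons)+5=u, a(vowel)+6=g, y(cons)+5=d.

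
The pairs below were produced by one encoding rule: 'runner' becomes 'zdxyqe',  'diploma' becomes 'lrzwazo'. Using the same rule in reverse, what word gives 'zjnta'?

radio

In runner: r→z is +8, u→d is +9, n→x is +10, n→y is +11 — the shift increases by 1 each position. Letter i (0-indexed) is shifted by i+8, so successive shifts are 8, 9, 10, ….
Decoding zjnta: z−8=r, j−9=a, n−10=d, t−11=i, a−12=o.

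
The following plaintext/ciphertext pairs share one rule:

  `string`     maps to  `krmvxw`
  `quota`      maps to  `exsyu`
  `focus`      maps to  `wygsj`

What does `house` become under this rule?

Two steps: reverse the string, then apply a Caesar shift of +4.
Applying it to house: reverse → esuoh; then shift: e+4=i, s+4=w, u+4=y, o+4=s, h+4=l.

iwysl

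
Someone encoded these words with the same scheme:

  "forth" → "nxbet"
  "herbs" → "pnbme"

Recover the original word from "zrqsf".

right

In forth: f→n is +8, o→x is +9, r→b is +10, t→e is +11 — the shift increases by 1 each position. Letter i (0-indexed) is shifted by i+8, so successive shifts are 8, 9, 10, ….
Reversing it on zrqsf: z−8=r, r−9=i, q−10=g, s−11=h, f−12=t.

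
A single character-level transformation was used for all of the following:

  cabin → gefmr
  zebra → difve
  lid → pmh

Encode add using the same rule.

ehh

Compare letters: c→g is +4, a→e is +4, b→f is +4 — a constant shift. It's a constant shift of +4 (ROT4).
Applying it to add: a+4=e, d+4=h, d+4=h.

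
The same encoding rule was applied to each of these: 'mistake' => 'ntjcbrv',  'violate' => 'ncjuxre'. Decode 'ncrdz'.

The output letters match the input read backwards, each shifted +9: mistake reversed is ekatsim. Read the word backwards and shift each letter +9.
Decoding ncrdz: shift back: n−9=e, c−9=t, r−9=i, d−9=u, z−9=q → etiuq; then reverse → quite.

quite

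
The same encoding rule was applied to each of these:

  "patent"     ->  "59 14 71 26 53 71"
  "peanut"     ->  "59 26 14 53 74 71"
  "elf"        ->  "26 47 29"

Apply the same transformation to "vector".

77 26 20 71 56 65

The formula is n = 3×(alphabet index, a=1) + 11.
For vector: v=22→77, e=5→26, c=3→20, t=20→71, o=15→56, r=18→65.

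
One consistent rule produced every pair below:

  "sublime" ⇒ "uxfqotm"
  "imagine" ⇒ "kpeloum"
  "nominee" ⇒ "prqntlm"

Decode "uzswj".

sword

In sublime: s→u is +2, u→x is +3, b→f is +4, l→q is +5 — the shift increases by 1 each position. Each letter shifts forward by (position + 2), i.e. 2, 3, 4, … — the shift grows by one for each successive letter.
Undoing it on uzswj: u−2=s, z−3=w, s−4=o, w−5=r, j−6=d.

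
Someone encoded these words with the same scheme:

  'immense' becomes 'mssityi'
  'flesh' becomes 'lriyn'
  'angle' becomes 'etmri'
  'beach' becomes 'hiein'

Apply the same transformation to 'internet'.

The shift depends on letter class: consonant m→s is +6, but vowel i→m is +4. Vowels shift forward by 4 and consonants shift forward by 6.
Applying it to internet: i(vowel)+4=m, n(cons)+6=t, t(cons)+6=z, e(vowel)+4=i, r(cons)+6=x, n(cons)+6=t, e(vowel)+4=i, t(cons)+6=z.

mtzixtiz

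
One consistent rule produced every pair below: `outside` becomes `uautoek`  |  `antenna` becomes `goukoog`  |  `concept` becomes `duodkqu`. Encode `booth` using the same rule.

The shift depends on letter class: consonant t→u is +1, but vowel o→u is +6. The rule splits by letter class: vowels +6, consonants +1.
For booth: b(cons)+1=c, o(vowel)+6=u, o(vowel)+6=u, t(cons)+1=u, h(cons)+1=i.

cuuui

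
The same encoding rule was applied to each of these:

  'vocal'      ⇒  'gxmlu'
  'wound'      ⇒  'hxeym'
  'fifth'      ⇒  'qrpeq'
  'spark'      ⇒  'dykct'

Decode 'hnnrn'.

wedge

Shifts by position in vocal: pos 0: v→g (+11), pos 1: o→x (+9), pos 2: c→m (+10), pos 3: a→l (+11), pos 4: l→u (+9) — repeating every 3. It's a Vigenère-style cipher with numeric key [11,9,10]: position i shifts by key[i mod 3].
Decoding hnnrn: h−11=w, n−9=e, n−10=d, r−11=g, n−9=e.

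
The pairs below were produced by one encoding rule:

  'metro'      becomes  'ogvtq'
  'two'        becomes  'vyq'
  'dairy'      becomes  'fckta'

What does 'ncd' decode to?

lab

Compare letters: m→o is +2, e→g is +2, t→v is +2 — a constant shift. Each letter is shifted forward by 2 in the alphabet (a Caesar shift of +2).
Reversing it on ncd: n−2=l, c−2=a, d−2=b.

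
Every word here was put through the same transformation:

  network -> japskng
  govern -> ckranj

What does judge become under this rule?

Compare letters: n→j is +22, e→a is +22, t→p is +22 — a constant shift. This is a Caesar cipher with shift 22.
Applying it to judge: j+22=f, u+22=q, d+22=z, g+22=c, e+22=a.

fqzca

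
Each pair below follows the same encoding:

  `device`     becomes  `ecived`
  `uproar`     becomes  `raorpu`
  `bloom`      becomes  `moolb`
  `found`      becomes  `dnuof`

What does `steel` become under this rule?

leets

The output letters match the input read backwards: device reversed is ecived. The word is simply reversed.
On steel: reverse → leets.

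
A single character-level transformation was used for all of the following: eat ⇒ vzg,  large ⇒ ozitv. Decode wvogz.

delta

Each pair mirrors across the alphabet (e↔v, a↔z, t↔g): positions sum to 25. Letters are reflected about the middle of the alphabet (position → 25−position): Atbash.
Reversing it on wvogz: w↔d, v↔e, o↔l, g↔t, z↔a.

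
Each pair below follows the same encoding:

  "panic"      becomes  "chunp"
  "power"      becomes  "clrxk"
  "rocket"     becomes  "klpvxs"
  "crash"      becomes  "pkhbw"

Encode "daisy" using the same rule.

p(15)→c(2) and a(0)→h(7) fit y≡17x+7 (mod 26); the inverse of 17 mod 26 is 23. This is an affine cipher: with a=0,…,z=25, each position x becomes (17x+7) mod 26.
Applying it to daisy: d(3)→17·3+7≡6=g; a(0)→17·0+7≡7=h; i(8)→17·8+7≡13=n; s(18)→17·18+7≡1=b; y(24)→17·24+7≡25=z (all mod 26).

ghnbz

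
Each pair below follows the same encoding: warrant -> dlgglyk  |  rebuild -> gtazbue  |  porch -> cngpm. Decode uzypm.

lunch

w(22)→d(3) and a(0)→l(11) fit y≡15x+11 (mod 26); the inverse of 15 mod 26 is 7. This is an affine cipher: with a=0,…,z=25, each position x becomes (15x+11) mod 26.
Reversing it on uzypm: u(20)→7·(20−11)≡11=l; z(25)→7·(25−11)≡20=u; y(24)→7·(24−11)≡13=n; p(15)→7·(15−11)≡2=c; m(12)→7·(12−11)≡7=h (all mod 26).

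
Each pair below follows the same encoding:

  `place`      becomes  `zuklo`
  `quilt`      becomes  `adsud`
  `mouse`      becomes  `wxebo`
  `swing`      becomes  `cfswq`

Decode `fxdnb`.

voter

Shifts by position in place: pos 0: p→z (+10), pos 1: l→u (+9), pos 2: a→k (+10), pos 3: c→l (+9) — repeating every 2. It's a Vigenère-style cipher with numeric key [10,9]: position i shifts by key[i mod 2].
Decoding fxdnb: f−10=v, x−9=o, d−10=t, n−9=e, b−10=r.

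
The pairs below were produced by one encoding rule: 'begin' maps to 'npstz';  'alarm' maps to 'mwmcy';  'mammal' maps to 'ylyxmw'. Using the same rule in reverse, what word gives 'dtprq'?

ridge

Shifts by position in begin: pos 0: b→n (+12), pos 1: e→p (+11), pos 2: g→s (+12), pos 3: i→t (+11) — repeating every 2. A repeating key of period 2 is used — shifts +12, +11 over and over.
Reversing it on dtprq: d−12=r, t−11=i, p−12=d, r−11=g, q−12=e.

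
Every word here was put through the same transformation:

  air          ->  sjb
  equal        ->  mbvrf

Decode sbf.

The output letters match the input read backwards, each shifted +1: air reversed is ria. Read the word backwards and shift each letter +1.
Decoding sbf: shift back: s−1=r, b−1=a, f−1=e → rae; then reverse → ear.

ear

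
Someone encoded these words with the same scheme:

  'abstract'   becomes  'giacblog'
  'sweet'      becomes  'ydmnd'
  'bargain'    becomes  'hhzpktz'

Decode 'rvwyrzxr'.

loophole

In abstract: a→g is +6, b→i is +7, s→a is +8, t→c is +9 — the shift increases by 1 each position. Each letter shifts forward by (position + 6), i.e. 6, 7, 8, … — the shift grows by one for each successive letter.
Reversing it on rvwyrzxr: r−6=l, v−7=o, w−8=o, y−9=p, r−10=h, z−11=o, x−12=l, r−13=e.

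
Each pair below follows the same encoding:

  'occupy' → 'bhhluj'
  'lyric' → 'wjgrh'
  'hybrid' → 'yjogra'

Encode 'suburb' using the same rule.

o(14)→b(1) and c(2)→h(7) fit y≡19x+21 (mod 26); the inverse of 19 mod 26 is 11. This is an affine cipher: with a=0,…,z=25, each position x becomes (19x+21) mod 26.
Applying it to suburb: s(18)→19·18+21≡25=z; u(20)→19·20+21≡11=l; b(1)→19·1+21≡14=o; u(20)→19·20+21≡11=l; r(17)→19·17+21≡6=g; b(1)→19·1+21≡14=o (all mod 26).

zlolgo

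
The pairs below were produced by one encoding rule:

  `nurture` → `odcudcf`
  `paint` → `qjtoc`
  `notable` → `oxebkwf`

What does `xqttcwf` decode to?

whistle

Shifts by position in nurture: pos 0: n→o (+1), pos 1: u→d (+9), pos 2: r→c (+11), pos 3: t→u (+1), pos 4: u→d (+9), pos 5: r→c (+11) — repeating every 3. It's a Vigenère-style cipher with numeric key [1,9,11]: position i shifts by key[i mod 3].
Undoing it on xqttcwf: x−1=w, q−9=h, t−11=i, t−1=s, c−9=t, w−11=l, f−1=e.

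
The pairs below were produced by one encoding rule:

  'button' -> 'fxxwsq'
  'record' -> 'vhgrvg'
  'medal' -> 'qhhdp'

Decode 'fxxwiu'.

butter

Shifts by position in button: pos 0: b→f (+4), pos 1: u→x (+3), pos 2: t→x (+4), pos 3: t→w (+3) — repeating every 2. The shifts repeat in a cycle of length 2: positions 0,1,… shift by +4, +3, then the pattern repeats.
Reversing it on fxxwiu: f−4=b, x−3=u, x−4=t, w−3=t, i−4=e, u−3=r.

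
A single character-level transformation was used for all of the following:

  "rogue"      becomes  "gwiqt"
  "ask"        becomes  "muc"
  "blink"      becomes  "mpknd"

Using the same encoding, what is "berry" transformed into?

The output letters match the input read backwards, each shifted +2: rogue reversed is eugor. Two steps: reverse the string, then apply a Caesar shift of +2.
On berry: reverse → yrreb; then shift: y+2=a, r+2=t, r+2=t, e+2=g, b+2=d.

attgd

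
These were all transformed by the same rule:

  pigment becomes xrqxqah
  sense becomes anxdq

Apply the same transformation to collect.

In pigment: p→x is +8, i→r is +9, g→q is +10, m→x is +11 — the shift increases by 1 each position. Each letter shifts forward by (position + 8), i.e. 8, 9, 10, … — the shift grows by one for each successive letter.
Applying it to collect: c+8=k, o+9=x, l+10=v, l+11=w, e+12=q, c+13=p, t+14=h.

kxvwqph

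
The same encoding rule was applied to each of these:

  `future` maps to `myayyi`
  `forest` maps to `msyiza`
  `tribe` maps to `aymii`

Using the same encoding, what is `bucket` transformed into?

iyjria

The shift depends on letter class: consonant f→m is +7, but vowel u→y is +4. Vowels shift forward by 4 and consonants shift forward by 7.
For bucket: b(cons)+7=i, u(vowel)+4=y, c(cons)+7=j, k(cons)+7=r, e(vowel)+4=i, t(cons)+7=a.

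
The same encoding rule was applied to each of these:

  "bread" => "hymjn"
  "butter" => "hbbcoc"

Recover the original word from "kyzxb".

error

In bread: b→h is +6, r→y is +7, e→m is +8, a→j is +9 — the shift increases by 1 each position. Letter i (0-indexed) is shifted by i+6, so successive shifts are 6, 7, 8, ….
Decoding kyzxb: k−6=e, y−7=r, z−8=r, x−9=o, b−10=r.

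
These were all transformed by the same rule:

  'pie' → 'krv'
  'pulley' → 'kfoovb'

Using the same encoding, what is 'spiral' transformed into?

hkrizo

Each pair mirrors across the alphabet (p↔k, i↔r, e↔v): positions sum to 25. Each letter is replaced by its mirror in the alphabet: a↔z, b↔y, c↔x, and so on (the Atbash cipher).
Applying it to spiral: s↔h, p↔k, i↔r, r↔i, a↔z, l↔o.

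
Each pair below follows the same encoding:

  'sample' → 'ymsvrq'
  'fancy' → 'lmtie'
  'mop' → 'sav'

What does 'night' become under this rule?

The shift depends on letter class: consonant s→y is +6, but vowel a→m is +12. Vowels shift forward by 12 and consonants shift forward by 6.
For night: n(cons)+6=t, i(vowel)+12=u, g(cons)+6=m, h(cons)+6=n, t(cons)+6=z.

tumnz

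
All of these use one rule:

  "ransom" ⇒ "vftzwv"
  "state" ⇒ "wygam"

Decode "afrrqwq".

In ransom: r→v is +4, a→f is +5, n→t is +6, s→z is +7 — the shift increases by 1 each position. The shift increases by 1 at each position, starting from +4: 4, 5, 6, ….
Decoding afrrqwq: a−4=w, f−5=a, r−6=l, r−7=k, q−8=i, w−9=n, q−10=g.

walking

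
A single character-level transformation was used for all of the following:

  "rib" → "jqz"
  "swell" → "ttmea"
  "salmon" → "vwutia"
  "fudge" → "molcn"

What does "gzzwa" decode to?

The output letters match the input read backwards, each shifted +8: rib reversed is bir. The word is reversed, then every letter is shifted forward by 8.
Decoding gzzwa: shift back: g−8=y, z−8=r, z−8=r, w−8=o, a−8=s → yrros; then reverse → sorry.

sorry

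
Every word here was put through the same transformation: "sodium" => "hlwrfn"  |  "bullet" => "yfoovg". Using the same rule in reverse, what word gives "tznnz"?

Each pair mirrors across the alphabet (s↔h, o↔l, d↔w): positions sum to 25. This is the alphabet-reversal cipher (Atbash): a becomes z, b becomes y, etc.
Reversing it on tznnz: t↔g, z↔a, n↔m, n↔m, z↔a.

gamma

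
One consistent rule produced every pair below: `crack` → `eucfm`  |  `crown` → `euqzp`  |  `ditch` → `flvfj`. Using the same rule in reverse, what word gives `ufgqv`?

Shifts by position in crack: pos 0: c→e (+2), pos 1: r→u (+3), pos 2: a→c (+2), pos 3: c→f (+3) — repeating every 2. It's a Vigenère-style cipher with numeric key [2,3]: position i shifts by key[i mod 2].
Undoing it on ufgqv: u−2=s, f−3=c, g−2=e, q−3=n, v−2=t.

scent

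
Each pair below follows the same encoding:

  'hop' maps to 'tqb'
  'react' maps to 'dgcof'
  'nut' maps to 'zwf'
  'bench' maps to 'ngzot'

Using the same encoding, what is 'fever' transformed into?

rghgd

The shift depends on letter class: consonant h→t is +12, but vowel o→q is +2. Vowels shift forward by 2 and consonants shift forward by 12.
For fever: f(cons)+12=r, e(vowel)+2=g, v(cons)+12=h, e(vowel)+2=g, r(cons)+12=d.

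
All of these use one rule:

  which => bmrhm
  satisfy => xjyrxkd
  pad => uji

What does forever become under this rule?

The rule splits by letter class: vowels +9, consonants +5.
On forever: f(cons)+5=k, o(vowel)+9=x, r(cons)+5=w, e(vowel)+9=n, v(cons)+5=a, e(vowel)+9=n, r(cons)+5=w.

kxwnanw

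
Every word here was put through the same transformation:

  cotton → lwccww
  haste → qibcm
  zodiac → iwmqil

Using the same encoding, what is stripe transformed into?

bcaqym

The shift depends on letter class: consonant c→l is +9, but vowel o→w is +8. Vowels shift forward by 8 and consonants shift forward by 9.
Applying it to stripe: s(cons)+9=b, t(cons)+9=c, r(cons)+9=a, i(vowel)+8=q, p(cons)+9=y, e(vowel)+8=m.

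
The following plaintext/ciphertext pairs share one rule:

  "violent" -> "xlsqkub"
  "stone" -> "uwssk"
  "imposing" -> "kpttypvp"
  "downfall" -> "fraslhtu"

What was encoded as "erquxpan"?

comprise

Letter i (0-indexed) is shifted by i+2, so successive shifts are 2, 3, 4, ….
Reversing it on erquxpan: e−2=c, r−3=o, q−4=m, u−5=p, x−6=r, p−7=i, a−8=s, n−9=e.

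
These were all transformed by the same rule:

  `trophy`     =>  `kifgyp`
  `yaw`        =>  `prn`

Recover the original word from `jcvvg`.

Compare letters: t→k is +17, r→i is +17, o→f is +17 — a constant shift. This is a Caesar cipher with shift 17.
Reversing it on jcvvg: j−17=s, c−17=l, v−17=e, v−17=e, g−17=p.

sleep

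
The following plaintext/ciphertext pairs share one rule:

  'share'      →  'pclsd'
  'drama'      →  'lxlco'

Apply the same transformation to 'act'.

The output letters match the input read backwards, each shifted +11: share reversed is erahs. Read the word backwards and shift each letter +11.
On act: reverse → tca; then shift: t+11=e, c+11=n, a+11=l.

enl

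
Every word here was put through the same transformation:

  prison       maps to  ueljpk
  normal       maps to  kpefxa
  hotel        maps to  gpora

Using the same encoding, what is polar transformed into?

p(15)→u(20) and r(17)→e(4) fit y≡5x+23 (mod 26); the inverse of 5 mod 26 is 21. Treating letters as 0–25, the rule is x ↦ 5x + 23 (mod 26).
Applying it to polar: p(15)→5·15+23≡20=u; o(14)→5·14+23≡15=p; l(11)→5·11+23≡0=a; a(0)→5·0+23≡23=x; r(17)→5·17+23≡4=e (all mod 26).

upaxe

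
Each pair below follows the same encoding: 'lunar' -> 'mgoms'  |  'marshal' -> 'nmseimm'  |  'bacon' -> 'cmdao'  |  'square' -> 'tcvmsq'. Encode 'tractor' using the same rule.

Shifts by position in lunar: pos 0: l→m (+1), pos 1: u→g (+12), pos 2: n→o (+1), pos 3: a→m (+12) — repeating every 2. A repeating key of period 2 is used — shifts +1, +12 over and over.
On tractor: t+1=u, r+12=d, a+1=b, c+12=o, t+1=u, o+12=a, r+1=s.

udbouas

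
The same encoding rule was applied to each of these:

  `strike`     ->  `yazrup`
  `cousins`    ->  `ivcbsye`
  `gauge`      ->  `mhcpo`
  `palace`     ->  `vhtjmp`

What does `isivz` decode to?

In strike: s→y is +6, t→a is +7, r→z is +8, i→r is +9 — the shift increases by 1 each position. The shift increases by 1 at each position, starting from +6: 6, 7, 8, ….
Reversing it on isivz: i−6=c, s−7=l, i−8=a, v−9=m, z−10=p.

clamp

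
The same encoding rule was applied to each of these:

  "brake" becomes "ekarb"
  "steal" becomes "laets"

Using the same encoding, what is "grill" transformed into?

llirg

The output letters match the input read backwards: brake reversed is ekarb. The word is simply reversed.
For grill: reverse → llirg.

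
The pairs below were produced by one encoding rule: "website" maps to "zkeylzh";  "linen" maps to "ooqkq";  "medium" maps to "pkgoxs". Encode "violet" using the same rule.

A repeating key of period 2 is used — shifts +3, +6 over and over.
Applying it to violet: v+3=y, i+6=o, o+3=r, l+6=r, e+3=h, t+6=z.

yorrhz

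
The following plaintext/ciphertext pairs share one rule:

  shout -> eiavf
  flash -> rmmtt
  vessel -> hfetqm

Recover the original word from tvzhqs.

Shifts by position in shout: pos 0: s→e (+12), pos 1: h→i (+1), pos 2: o→a (+12), pos 3: u→v (+1) — repeating every 2. It's a Vigenère-style cipher with numeric key [12,1]: position i shifts by key[i mod 2].
Decoding tvzhqs: t−12=h, v−1=u, z−12=n, h−1=g, q−12=e, s−1=r.

hunger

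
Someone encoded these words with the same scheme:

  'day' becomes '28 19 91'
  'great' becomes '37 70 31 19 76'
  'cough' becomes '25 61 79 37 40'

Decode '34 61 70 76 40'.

forth

With a=1..z=26, the number is 3·pos + 16.
Reversing it on 34 61 70 76 40: 34→(34−16)÷3=6=f, 61→(61−16)÷3=15=o, 70→(70−16)÷3=18=r, 76→(76−16)÷3=20=t, 40→(40−16)÷3=8=h.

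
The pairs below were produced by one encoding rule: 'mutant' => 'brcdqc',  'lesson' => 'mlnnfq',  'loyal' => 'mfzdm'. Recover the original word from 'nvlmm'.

swell

Each letter's alphabet position (a=0..z=25) is mapped through 15·x+3 mod 26 — an affine cipher.
Undoing it on nvlmm: n(13)→7·(13−3)≡18=s; v(21)→7·(21−3)≡22=w; l(11)→7·(11−3)≡4=e; m(12)→7·(12−3)≡11=l; m(12)→7·(12−3)≡11=l (all mod 26).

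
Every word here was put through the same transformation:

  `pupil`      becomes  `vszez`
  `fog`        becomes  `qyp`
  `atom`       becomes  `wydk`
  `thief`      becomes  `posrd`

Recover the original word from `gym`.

The output letters match the input read backwards, each shifted +10: pupil reversed is lipup. Read the word backwards and shift each letter +10.
Reversing it on gym: shift back: g−10=w, y−10=o, m−10=c → woc; then reverse → cow.

cow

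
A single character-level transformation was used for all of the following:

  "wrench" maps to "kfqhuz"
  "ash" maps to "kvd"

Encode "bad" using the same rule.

gde

The output letters match the input read backwards, each shifted +3: wrench reversed is hcnerw. Read the word backwards and shift each letter +3.
For bad: reverse → dab; then shift: d+3=g, a+3=d, b+3=e.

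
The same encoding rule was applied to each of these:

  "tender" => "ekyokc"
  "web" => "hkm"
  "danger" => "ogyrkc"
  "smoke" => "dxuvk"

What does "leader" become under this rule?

The shift depends on letter class: consonant t→e is +11, but vowel e→k is +6. Two shifts are in play — +6 for a/e/i/o/u, +11 for every other letter.
On leader: l(cons)+11=w, e(vowel)+6=k, a(vowel)+6=g, d(cons)+11=o, e(vowel)+6=k, r(cons)+11=c.

wkgokc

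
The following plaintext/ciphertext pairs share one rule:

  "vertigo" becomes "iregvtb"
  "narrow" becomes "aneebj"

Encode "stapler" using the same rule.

fgncyre

Compare letters: v→i is +13, e→r is +13, r→e is +13 — a constant shift. Every letter moves 13 places later in the alphabet, wrapping around z→a.
For stapler: s+13=f, t+13=g, a+13=n, p+13=c, l+13=y, e+13=r, r+13=e.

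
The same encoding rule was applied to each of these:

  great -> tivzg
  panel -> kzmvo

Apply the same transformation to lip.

ork

Each pair mirrors across the alphabet (g↔t, r↔i, e↔v): positions sum to 25. Letters are reflected about the middle of the alphabet (position → 25−position): Atbash.
On lip: l↔o, i↔r, p↔k.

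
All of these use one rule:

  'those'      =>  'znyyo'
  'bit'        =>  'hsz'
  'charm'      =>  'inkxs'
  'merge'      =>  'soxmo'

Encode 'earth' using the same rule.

okxzn

The shift depends on letter class: consonant t→z is +6, but vowel o→y is +10. The rule splits by letter class: vowels +10, consonants +6.
Applying it to earth: e(vowel)+10=o, a(vowel)+10=k, r(cons)+6=x, t(cons)+6=z, h(cons)+6=n.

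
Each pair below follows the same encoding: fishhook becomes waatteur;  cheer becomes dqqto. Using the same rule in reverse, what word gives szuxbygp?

dumpling

The output letters match the input read backwards, each shifted +12: fishhook reversed is koohhsif. Read the word backwards and shift each letter +12.
Undoing it on szuxbygp: shift back: s−12=g, z−12=n, u−12=i, x−12=l, b−12=p, y−12=m, g−12=u, p−12=d → gnilpmud; then reverse → dumpling.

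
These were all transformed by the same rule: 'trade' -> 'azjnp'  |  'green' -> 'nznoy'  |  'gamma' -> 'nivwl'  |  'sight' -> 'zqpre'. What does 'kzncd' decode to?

dress

Each letter shifts forward by (position + 7), i.e. 7, 8, 9, … — the shift grows by one for each successive letter.
Undoing it on kzncd: k−7=d, z−8=r, n−9=e, c−10=s, d−11=s.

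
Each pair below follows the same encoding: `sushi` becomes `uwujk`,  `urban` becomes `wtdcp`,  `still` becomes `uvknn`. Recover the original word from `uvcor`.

stamp

Every letter moves 2 places later in the alphabet, wrapping around z→a.
Decoding uvcor: u−2=s, v−2=t, c−2=a, o−2=m, r−2=p.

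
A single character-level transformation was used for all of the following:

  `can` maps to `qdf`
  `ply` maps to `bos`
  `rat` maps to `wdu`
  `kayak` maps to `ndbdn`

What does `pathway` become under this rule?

The output letters match the input read backwards, each shifted +3: can reversed is nac. The word is reversed, then every letter is shifted forward by 3.
For pathway: reverse → yawhtap; then shift: y+3=b, a+3=d, w+3=z, h+3=k, t+3=w, a+3=d, p+3=s.

bdzkwds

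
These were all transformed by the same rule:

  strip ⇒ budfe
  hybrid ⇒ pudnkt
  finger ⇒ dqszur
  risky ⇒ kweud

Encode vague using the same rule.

The output letters match the input read backwards, each shifted +12: strip reversed is pirts. Two steps: reverse the string, then apply a Caesar shift of +12.
For vague: reverse → eugav; then shift: e+12=q, u+12=g, g+12=s, a+12=m, v+12=h.

qgsmh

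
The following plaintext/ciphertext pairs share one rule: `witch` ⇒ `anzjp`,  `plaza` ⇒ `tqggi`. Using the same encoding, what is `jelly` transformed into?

The shift increases by 1 at each position, starting from +4: 4, 5, 6, ….
For jelly: j+4=n, e+5=j, l+6=r, l+7=s, y+8=g.

njrsg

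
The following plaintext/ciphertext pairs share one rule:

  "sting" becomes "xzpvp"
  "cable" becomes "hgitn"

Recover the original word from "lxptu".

In sting: s→x is +5, t→z is +6, i→p is +7, n→v is +8 — the shift increases by 1 each position. Letter i (0-indexed) is shifted by i+5, so successive shifts are 5, 6, 7, ….
Decoding lxptu: l−5=g, x−6=r, p−7=i, t−8=l, u−9=l.

grill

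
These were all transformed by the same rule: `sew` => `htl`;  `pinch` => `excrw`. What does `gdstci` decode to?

Compare letters: s→h is +15, e→t is +15, w→l is +15 — a constant shift. This is a Caesar cipher with shift 15.
Undoing it on gdstci: g−15=r, d−15=o, s−15=d, t−15=e, c−15=n, i−15=t.

rodent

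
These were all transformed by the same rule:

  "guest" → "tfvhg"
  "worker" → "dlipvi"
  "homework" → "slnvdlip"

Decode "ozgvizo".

Each pair mirrors across the alphabet (g↔t, u↔f, e↔v): positions sum to 25. Each letter is replaced by its mirror in the alphabet: a↔z, b↔y, c↔x, and so on (the Atbash cipher).
Decoding ozgvizo: o↔l, z↔a, g↔t, v↔e, i↔r, z↔a, o↔l.

lateral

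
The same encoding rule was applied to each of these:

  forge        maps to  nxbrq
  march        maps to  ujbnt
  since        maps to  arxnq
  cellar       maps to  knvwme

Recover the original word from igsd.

In forge: f→n is +8, o→x is +9, r→b is +10, g→r is +11 — the shift increases by 1 each position. Letter i (0-indexed) is shifted by i+8, so successive shifts are 8, 9, 10, ….
Reversing it on igsd: i−8=a, g−9=x, s−10=i, d−11=s.

axis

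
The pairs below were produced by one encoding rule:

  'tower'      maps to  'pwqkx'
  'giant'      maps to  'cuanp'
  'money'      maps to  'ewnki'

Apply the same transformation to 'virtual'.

huxpyav

t(19)→p(15) and o(14)→w(22) fit y≡9x+0 (mod 26); the inverse of 9 mod 26 is 3. This is an affine cipher: with a=0,…,z=25, each position x becomes (9x+0) mod 26.
On virtual: v(21)→9·21+0≡7=h; i(8)→9·8+0≡20=u; r(17)→9·17+0≡23=x; t(19)→9·19+0≡15=p; u(20)→9·20+0≡24=y; a(0)→9·0+0≡0=a; l(11)→9·11+0≡21=v (all mod 26).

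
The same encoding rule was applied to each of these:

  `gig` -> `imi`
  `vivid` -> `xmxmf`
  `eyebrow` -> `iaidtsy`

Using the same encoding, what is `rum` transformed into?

tyo

The shift depends on letter class: consonant g→i is +2, but vowel i→m is +4. Vowels shift forward by 4 and consonants shift forward by 2.
On rum: r(cons)+2=t, u(vowel)+4=y, m(cons)+2=o.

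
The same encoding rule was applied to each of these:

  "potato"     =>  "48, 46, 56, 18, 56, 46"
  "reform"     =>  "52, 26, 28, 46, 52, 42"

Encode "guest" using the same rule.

30, 58, 26, 54, 56

Each letter becomes 2×(its alphabet position, a=1..z=26) + 16.
For guest: g=7→30, u=21→58, e=5→26, s=19→54, t=20→56.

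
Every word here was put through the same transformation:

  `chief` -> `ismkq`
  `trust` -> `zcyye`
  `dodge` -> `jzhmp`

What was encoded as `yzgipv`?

soccer

Shifts by position in chief: pos 0: c→i (+6), pos 1: h→s (+11), pos 2: i→m (+4), pos 3: e→k (+6), pos 4: f→q (+11) — repeating every 3. A repeating key of period 3 is used — shifts +6, +11, +4 over and over.
Reversing it on yzgipv: y−6=s, z−11=o, g−4=c, i−6=c, p−11=e, v−4=r.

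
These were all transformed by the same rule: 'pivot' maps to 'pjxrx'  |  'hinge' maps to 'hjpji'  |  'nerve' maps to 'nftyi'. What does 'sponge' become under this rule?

In pivot: p→p is +0, i→j is +1, v→x is +2, o→r is +3 — the shift increases by 1 each position. Letter i (0-indexed) is shifted by i+0, so successive shifts are 0, 1, 2, ….
On sponge: s+0=s, p+1=q, o+2=q, n+3=q, g+4=k, e+5=j.

sqqqkj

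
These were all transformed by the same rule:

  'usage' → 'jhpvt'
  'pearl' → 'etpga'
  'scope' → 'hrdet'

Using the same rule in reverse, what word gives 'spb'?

dam

Compare letters: u→j is +15, s→h is +15, a→p is +15 — a constant shift. It's a constant shift of +15 (ROT15).
Reversing it on spb: s−15=d, p−15=a, b−15=m.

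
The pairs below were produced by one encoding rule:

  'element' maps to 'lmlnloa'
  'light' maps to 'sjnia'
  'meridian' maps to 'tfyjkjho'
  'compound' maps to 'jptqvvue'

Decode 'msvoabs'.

frontal

Shifts by position in element: pos 0: e→l (+7), pos 1: l→m (+1), pos 2: e→l (+7), pos 3: m→n (+1) — repeating every 2. A repeating key of period 2 is used — shifts +7, +1 over and over.
Reversing it on msvoabs: m−7=f, s−1=r, v−7=o, o−1=n, a−7=t, b−1=a, s−7=l.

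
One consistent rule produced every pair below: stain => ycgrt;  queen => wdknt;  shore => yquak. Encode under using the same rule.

awjnx

Shifts by position in stain: pos 0: s→y (+6), pos 1: t→c (+9), pos 2: a→g (+6), pos 3: i→r (+9) — repeating every 2. The shifts repeat in a cycle of length 2: positions 0,1,… shift by +6, +9, then the pattern repeats.
Applying it to under: u+6=a, n+9=w, d+6=j, e+9=n, r+6=x.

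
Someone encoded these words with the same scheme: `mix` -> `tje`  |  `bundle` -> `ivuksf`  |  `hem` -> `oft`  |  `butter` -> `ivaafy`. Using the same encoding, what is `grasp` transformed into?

nybzw

The shift depends on letter class: consonant m→t is +7, but vowel i→j is +1. Two shifts are in play — +1 for a/e/i/o/u, +7 for every other letter.
On grasp: g(cons)+7=n, r(cons)+7=y, a(vowel)+1=b, s(cons)+7=z, p(cons)+7=w.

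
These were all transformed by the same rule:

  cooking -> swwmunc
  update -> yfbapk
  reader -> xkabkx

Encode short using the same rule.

glwxp

c(2)→s(18) and o(14)→w(22) fit y≡9x+0 (mod 26); the inverse of 9 mod 26 is 3. Each letter's alphabet position (a=0..z=25) is mapped through 9·x+0 mod 26 — an affine cipher.
For short: s(18)→9·18+0≡6=g; h(7)→9·7+0≡11=l; o(14)→9·14+0≡22=w; r(17)→9·17+0≡23=x; t(19)→9·19+0≡15=p (all mod 26).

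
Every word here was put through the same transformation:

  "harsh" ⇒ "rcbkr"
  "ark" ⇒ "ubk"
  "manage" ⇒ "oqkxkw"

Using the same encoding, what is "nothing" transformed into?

The output letters match the input read backwards, each shifted +10: harsh reversed is hsrah. Two steps: reverse the string, then apply a Caesar shift of +10.
For nothing: reverse → gnihton; then shift: g+10=q, n+10=x, i+10=s, h+10=r, t+10=d, o+10=y, n+10=x.

qxsrdyx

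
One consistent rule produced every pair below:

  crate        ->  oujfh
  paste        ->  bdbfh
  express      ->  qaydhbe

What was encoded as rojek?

Shifts by position in crate: pos 0: c→o (+12), pos 1: r→u (+3), pos 2: a→j (+9), pos 3: t→f (+12), pos 4: e→h (+3) — repeating every 3. The shifts repeat in a cycle of length 3: positions 0,1,… shift by +12, +3, +9, then the pattern repeats.
Reversing it on rojek: r−12=f, o−3=l, j−9=a, e−12=s, k−3=h.

flash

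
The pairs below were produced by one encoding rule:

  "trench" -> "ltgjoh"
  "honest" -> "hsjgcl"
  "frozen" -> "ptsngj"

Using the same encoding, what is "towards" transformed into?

lsmwtxc

t(19)→l(11) and r(17)→t(19) fit y≡9x+22 (mod 26); the inverse of 9 mod 26 is 3. Each letter's alphabet position (a=0..z=25) is mapped through 9·x+22 mod 26 — an affine cipher.
For towards: t(19)→9·19+22≡11=l; o(14)→9·14+22≡18=s; w(22)→9·22+22≡12=m; a(0)→9·0+22≡22=w; r(17)→9·17+22≡19=t; d(3)→9·3+22≡23=x; s(18)→9·18+22≡2=c (all mod 26).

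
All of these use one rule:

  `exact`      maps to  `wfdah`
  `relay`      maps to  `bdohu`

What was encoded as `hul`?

ire

The output letters match the input read backwards, each shifted +3: exact reversed is tcaxe. The word is reversed, then every letter is shifted forward by 3.
Decoding hul: shift back: h−3=e, u−3=r, l−3=i → eri; then reverse → ire.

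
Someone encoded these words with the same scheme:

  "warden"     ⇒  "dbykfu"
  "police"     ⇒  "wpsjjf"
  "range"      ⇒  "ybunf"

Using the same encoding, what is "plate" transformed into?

The shift depends on letter class: consonant w→d is +7, but vowel a→b is +1. Two shifts are in play — +1 for a/e/i/o/u, +7 for every other letter.
Applying it to plate: p(cons)+7=w, l(cons)+7=s, a(vowel)+1=b, t(cons)+7=a, e(vowel)+1=f.

wsbaf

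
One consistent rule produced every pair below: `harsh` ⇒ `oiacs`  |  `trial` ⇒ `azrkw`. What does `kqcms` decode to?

In harsh: h→o is +7, a→i is +8, r→a is +9, s→c is +10 — the shift increases by 1 each position. Letter i (0-indexed) is shifted by i+7, so successive shifts are 7, 8, 9, ….
Undoing it on kqcms: k−7=d, q−8=i, c−9=t, m−10=c, s−11=h.

ditch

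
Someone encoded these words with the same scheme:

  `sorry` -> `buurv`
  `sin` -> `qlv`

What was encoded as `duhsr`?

opera

The output letters match the input read backwards, each shifted +3: sorry reversed is yrros. Two steps: reverse the string, then apply a Caesar shift of +3.
Reversing it on duhsr: shift back: d−3=a, u−3=r, h−3=e, s−3=p, r−3=o → arepo; then reverse → opera.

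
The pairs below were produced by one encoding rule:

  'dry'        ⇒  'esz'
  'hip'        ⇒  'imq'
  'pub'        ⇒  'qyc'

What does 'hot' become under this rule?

isu

The shift depends on letter class: consonant d→e is +1, but vowel i→m is +4. The rule splits by letter class: vowels +4, consonants +1.
Applying it to hot: h(cons)+1=i, o(vowel)+4=s, t(cons)+1=u.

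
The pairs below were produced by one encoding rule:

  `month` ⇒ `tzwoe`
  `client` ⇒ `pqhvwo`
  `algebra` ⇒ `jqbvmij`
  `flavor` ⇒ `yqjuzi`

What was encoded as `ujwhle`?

vanish

m(12)→t(19) and o(14)→z(25) fit y≡3x+9 (mod 26); the inverse of 3 mod 26 is 9. Each letter's alphabet position (a=0..z=25) is mapped through 3·x+9 mod 26 — an affine cipher.
Undoing it on ujwhle: u(20)→9·(20−9)≡21=v; j(9)→9·(9−9)≡0=a; w(22)→9·(22−9)≡13=n; h(7)→9·(7−9)≡8=i; l(11)→9·(11−9)≡18=s; e(4)→9·(4−9)≡7=h (all mod 26).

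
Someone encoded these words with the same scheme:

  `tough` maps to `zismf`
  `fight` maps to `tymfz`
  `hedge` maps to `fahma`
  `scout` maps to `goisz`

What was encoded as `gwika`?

Treating letters as 0–25, the rule is x ↦ 19x + 2 (mod 26).
Reversing it on gwika: g(6)→11·(6−2)≡18=s; w(22)→11·(22−2)≡12=m; i(8)→11·(8−2)≡14=o; k(10)→11·(10−2)≡10=k; a(0)→11·(0−2)≡4=e (all mod 26).

smoke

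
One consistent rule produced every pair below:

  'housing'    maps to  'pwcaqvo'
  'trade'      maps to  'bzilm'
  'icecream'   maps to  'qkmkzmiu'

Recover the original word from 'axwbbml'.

spotted

Compare letters: h→p is +8, o→w is +8, u→c is +8 — a constant shift. This is a Caesar cipher with shift 8.
Decoding axwbbml: a−8=s, x−8=p, w−8=o, b−8=t, b−8=t, m−8=e, l−8=d.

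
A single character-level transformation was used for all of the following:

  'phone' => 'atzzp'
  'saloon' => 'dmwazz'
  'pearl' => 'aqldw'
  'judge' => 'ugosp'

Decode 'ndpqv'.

creek

Shifts by position in phone: pos 0: p→a (+11), pos 1: h→t (+12), pos 2: o→z (+11), pos 3: n→z (+12) — repeating every 2. It's a Vigenère-style cipher with numeric key [11,12]: position i shifts by key[i mod 2].
Decoding ndpqv: n−11=c, d−12=r, p−11=e, q−12=e, v−11=k.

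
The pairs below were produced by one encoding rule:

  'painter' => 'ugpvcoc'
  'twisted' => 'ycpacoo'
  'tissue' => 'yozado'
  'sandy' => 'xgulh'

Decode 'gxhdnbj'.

In painter: p→u is +5, a→g is +6, i→p is +7, n→v is +8 — the shift increases by 1 each position. Letter i (0-indexed) is shifted by i+5, so successive shifts are 5, 6, 7, ….
Reversing it on gxhdnbj: g−5=b, x−6=r, h−7=a, d−8=v, n−9=e, b−10=r, j−11=y.

bravery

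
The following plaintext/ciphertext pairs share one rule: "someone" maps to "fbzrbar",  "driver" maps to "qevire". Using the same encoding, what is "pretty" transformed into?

cerggl

Compare letters: s→f is +13, o→b is +13, m→z is +13 — a constant shift. Each letter is shifted forward by 13 in the alphabet (a Caesar shift of +13).
For pretty: p+13=c, r+13=e, e+13=r, t+13=g, t+13=g, y+13=l.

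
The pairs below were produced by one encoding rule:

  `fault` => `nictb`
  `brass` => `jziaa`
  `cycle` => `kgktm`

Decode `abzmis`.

Compare letters: f→n is +8, a→i is +8, u→c is +8 — a constant shift. It's a constant shift of +8 (ROT8).
Undoing it on abzmis: a−8=s, b−8=t, z−8=r, m−8=e, i−8=a, s−8=k.

streak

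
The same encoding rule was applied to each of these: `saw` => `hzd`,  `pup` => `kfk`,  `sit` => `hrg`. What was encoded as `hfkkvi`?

supper

Each pair mirrors across the alphabet (s↔h, a↔z, w↔d): positions sum to 25. Each letter is replaced by its mirror in the alphabet: a↔z, b↔y, c↔x, and so on (the Atbash cipher).
Decoding hfkkvi: h↔s, f↔u, k↔p, k↔p, v↔e, i↔r.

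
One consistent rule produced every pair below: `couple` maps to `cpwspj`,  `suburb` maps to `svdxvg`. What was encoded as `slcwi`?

In couple: c→c is +0, o→p is +1, u→w is +2, p→s is +3 — the shift increases by 1 each position. The shift increases by 1 at each position, starting from +0: 0, 1, 2, ….
Decoding slcwi: s−0=s, l−1=k, c−2=a, w−3=t, i−4=e.

skate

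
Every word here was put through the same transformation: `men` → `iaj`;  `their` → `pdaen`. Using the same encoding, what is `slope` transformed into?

This is a Caesar cipher with shift 22.
On slope: s+22=o, l+22=h, o+22=k, p+22=l, e+22=a.

ohkla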